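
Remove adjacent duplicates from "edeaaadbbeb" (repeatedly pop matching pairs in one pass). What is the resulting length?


Input: edeaaadbbeb
Stack-based adjacent duplicate removal:
  Read 'e': push. Stack: e
  Read 'd': push. Stack: ed
  Read 'e': push. Stack: ede
  Read 'a': push. Stack: edea
  Read 'a': matches stack top 'a' => pop. Stack: ede
  Read 'a': push. Stack: edea
  Read 'd': push. Stack: edead
  Read 'b': push. Stack: edeadb
  Read 'b': matches stack top 'b' => pop. Stack: edead
  Read 'e': push. Stack: edeade
  Read 'b': push. Stack: edeadeb
Final stack: "edeadeb" (length 7)

7


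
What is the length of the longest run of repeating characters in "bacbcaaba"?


Input: "bacbcaaba"
Scanning for longest run:
  Position 1 ('a'): new char, reset run to 1
  Position 2 ('c'): new char, reset run to 1
  Position 3 ('b'): new char, reset run to 1
  Position 4 ('c'): new char, reset run to 1
  Position 5 ('a'): new char, reset run to 1
  Position 6 ('a'): continues run of 'a', length=2
  Position 7 ('b'): new char, reset run to 1
  Position 8 ('a'): new char, reset run to 1
Longest run: 'a' with length 2

2


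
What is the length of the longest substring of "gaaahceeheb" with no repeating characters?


Input: "gaaahceeheb"
Sliding window (track last position of each char):
  Position 0 ('g'): window [0,0] length 1 -- new best
  Position 1 ('a'): window [0,1] length 2 -- new best
  Position 2 ('a'): repeat (last at 1), move window start to 2
  Position 2 ('a'): window [2,2] length 1
  Position 3 ('a'): repeat (last at 2), move window start to 3
  Position 3 ('a'): window [3,3] length 1
  Position 4 ('h'): window [3,4] length 2
  Position 5 ('c'): window [3,5] length 3 -- new best
  Position 6 ('e'): window [3,6] length 4 -- new best
  Position 7 ('e'): repeat (last at 6), move window start to 7
  Position 7 ('e'): window [7,7] length 1
  Position 8 ('h'): window [7,8] length 2
  Position 9 ('e'): repeat (last at 7), move window start to 8
  Position 9 ('e'): window [8,9] length 2
  Position 10 ('b'): window [8,10] length 3
Longest substring with no repeats: "ahce" with length 4

4


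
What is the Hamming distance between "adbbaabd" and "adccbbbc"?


Comparing "adbbaabd" and "adccbbbc" position by position:
  Position 0: 'a' vs 'a' => same
  Position 1: 'd' vs 'd' => same
  Position 2: 'b' vs 'c' => differ
  Position 3: 'b' vs 'c' => differ
  Position 4: 'a' vs 'b' => differ
  Position 5: 'a' vs 'b' => differ
  Position 6: 'b' vs 'b' => same
  Position 7: 'd' vs 'c' => differ
Total differences (Hamming distance): 5

5


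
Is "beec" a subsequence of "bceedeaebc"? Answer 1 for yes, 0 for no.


Check if "beec" is a subsequence of "bceedeaebc"
Greedy scan:
  Position 0 ('b'): matches sub[0] = 'b'
  Position 1 ('c'): no match needed
  Position 2 ('e'): matches sub[1] = 'e'
  Position 3 ('e'): matches sub[2] = 'e'
  Position 4 ('d'): no match needed
  Position 5 ('e'): no match needed
  Position 6 ('a'): no match needed
  Position 7 ('e'): no match needed
  Position 8 ('b'): no match needed
  Position 9 ('c'): matches sub[3] = 'c'
All 4 characters matched => is a subsequence

1


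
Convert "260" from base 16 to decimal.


Input: "260" in base 16
Positional expansion:
  Digit '2' (value 2) x 16^2 = 512
  Digit '6' (value 6) x 16^1 = 96
  Digit '0' (value 0) x 16^0 = 0
Sum = 608

608


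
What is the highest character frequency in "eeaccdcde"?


Input: eeaccdcde
Character counts:
  'a': 1
  'c': 3
  'd': 2
  'e': 3
Maximum frequency: 3

3


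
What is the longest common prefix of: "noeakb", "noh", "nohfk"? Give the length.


Words: noeakb, noh, nohfk
  Position 0: all 'n' => match
  Position 1: all 'o' => match
  Position 2: ('e', 'h', 'h') => mismatch, stop
LCP = "no" (length 2)

2


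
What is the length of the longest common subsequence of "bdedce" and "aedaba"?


LCS of "bdedce" and "aedaba"
DP table:
           a    e    d    a    b    a
      0    0    0    0    0    0    0
  b   0    0    0    0    0    1    1
  d   0    0    0    1    1    1    1
  e   0    0    1    1    1    1    1
  d   0    0    1    2    2    2    2
  c   0    0    1    2    2    2    2
  e   0    0    1    2    2    2    2
LCS length = dp[6][6] = 2

2


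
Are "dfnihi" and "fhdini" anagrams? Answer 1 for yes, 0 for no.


Strings: "dfnihi", "fhdini"
Sorted first:  dfhiin
Sorted second: dfhiin
Sorted forms match => anagrams

1


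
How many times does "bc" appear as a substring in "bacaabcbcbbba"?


Searching for "bc" in "bacaabcbcbbba"
Scanning each position:
  Position 0: "ba" => no
  Position 1: "ac" => no
  Position 2: "ca" => no
  Position 3: "aa" => no
  Position 4: "ab" => no
  Position 5: "bc" => MATCH
  Position 6: "cb" => no
  Position 7: "bc" => MATCH
  Position 8: "cb" => no
  Position 9: "bb" => no
  Position 10: "bb" => no
  Position 11: "ba" => no
Total occurrences: 2

2


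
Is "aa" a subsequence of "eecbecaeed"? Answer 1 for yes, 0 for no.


Check if "aa" is a subsequence of "eecbecaeed"
Greedy scan:
  Position 0 ('e'): no match needed
  Position 1 ('e'): no match needed
  Position 2 ('c'): no match needed
  Position 3 ('b'): no match needed
  Position 4 ('e'): no match needed
  Position 5 ('c'): no match needed
  Position 6 ('a'): matches sub[0] = 'a'
  Position 7 ('e'): no match needed
  Position 8 ('e'): no match needed
  Position 9 ('d'): no match needed
Only matched 1/2 characters => not a subsequence

0


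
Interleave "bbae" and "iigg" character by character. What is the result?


Interleaving "bbae" and "iigg":
  Position 0: 'b' from first, 'i' from second => "bi"
  Position 1: 'b' from first, 'i' from second => "bi"
  Position 2: 'a' from first, 'g' from second => "ag"
  Position 3: 'e' from first, 'g' from second => "eg"
Result: bibiageg

bibiageg


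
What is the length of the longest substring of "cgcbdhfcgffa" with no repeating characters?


Input: "cgcbdhfcgffa"
Sliding window (track last position of each char):
  Position 0 ('c'): window [0,0] length 1 -- new best
  Position 1 ('g'): window [0,1] length 2 -- new best
  Position 2 ('c'): repeat (last at 0), move window start to 1
  Position 2 ('c'): window [1,2] length 2
  Position 3 ('b'): window [1,3] length 3 -- new best
  Position 4 ('d'): window [1,4] length 4 -- new best
  Position 5 ('h'): window [1,5] length 5 -- new best
  Position 6 ('f'): window [1,6] length 6 -- new best
  Position 7 ('c'): repeat (last at 2), move window start to 3
  Position 7 ('c'): window [3,7] length 5
  Position 8 ('g'): window [3,8] length 6
  Position 9 ('f'): repeat (last at 6), move window start to 7
  Position 9 ('f'): window [7,9] length 3
  Position 10 ('f'): repeat (last at 9), move window start to 10
  Position 10 ('f'): window [10,10] length 1
  Position 11 ('a'): window [10,11] length 2
Longest substring with no repeats: "gcbdhf" with length 6

6


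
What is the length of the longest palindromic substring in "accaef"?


Input: "accaef"
Checking substrings for palindromes:
  [0:4] "acca" (len 4) => palindrome
  [1:3] "cc" (len 2) => palindrome
Longest palindromic substring: "acca" with length 4

4


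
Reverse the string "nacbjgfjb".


Input: nacbjgfjb
Reading characters right to left:
  Position 8: 'b'
  Position 7: 'j'
  Position 6: 'f'
  Position 5: 'g'
  Position 4: 'j'
  Position 3: 'b'
  Position 2: 'c'
  Position 1: 'a'
  Position 0: 'n'
Reversed: bjfgjbcan

bjfgjbcan


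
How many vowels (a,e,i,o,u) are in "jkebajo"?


Input: jkebajo
Checking each character:
  'j' at position 0: consonant
  'k' at position 1: consonant
  'e' at position 2: vowel (running total: 1)
  'b' at position 3: consonant
  'a' at position 4: vowel (running total: 2)
  'j' at position 5: consonant
  'o' at position 6: vowel (running total: 3)
Total vowels: 3

3


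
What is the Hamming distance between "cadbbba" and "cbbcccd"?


Comparing "cadbbba" and "cbbcccd" position by position:
  Position 0: 'c' vs 'c' => same
  Position 1: 'a' vs 'b' => differ
  Position 2: 'd' vs 'b' => differ
  Position 3: 'b' vs 'c' => differ
  Position 4: 'b' vs 'c' => differ
  Position 5: 'b' vs 'c' => differ
  Position 6: 'a' vs 'd' => differ
Total differences (Hamming distance): 6

6


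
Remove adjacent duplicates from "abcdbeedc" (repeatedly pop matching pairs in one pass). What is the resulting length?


Input: abcdbeedc
Stack-based adjacent duplicate removal:
  Read 'a': push. Stack: a
  Read 'b': push. Stack: ab
  Read 'c': push. Stack: abc
  Read 'd': push. Stack: abcd
  Read 'b': push. Stack: abcdb
  Read 'e': push. Stack: abcdbe
  Read 'e': matches stack top 'e' => pop. Stack: abcdb
  Read 'd': push. Stack: abcdbd
  Read 'c': push. Stack: abcdbdc
Final stack: "abcdbdc" (length 7)

7


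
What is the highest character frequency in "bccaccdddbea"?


Input: bccaccdddbea
Character counts:
  'a': 2
  'b': 2
  'c': 4
  'd': 3
  'e': 1
Maximum frequency: 4

4


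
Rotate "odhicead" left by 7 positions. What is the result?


Input: "odhicead", rotate left by 7
First 7 characters: "odhicea"
Remaining characters: "d"
Concatenate remaining + first: "d" + "odhicea" = "dodhicea"

dodhicea


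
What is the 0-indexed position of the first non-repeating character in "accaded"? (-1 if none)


Input: accaded
Character frequencies:
  'a': 2
  'c': 2
  'd': 2
  'e': 1
Scanning left to right for freq == 1:
  Position 0 ('a'): freq=2, skip
  Position 1 ('c'): freq=2, skip
  Position 2 ('c'): freq=2, skip
  Position 3 ('a'): freq=2, skip
  Position 4 ('d'): freq=2, skip
  Position 5 ('e'): unique! => answer = 5

5


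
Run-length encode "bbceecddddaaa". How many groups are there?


Input: bbceecddddaaa
Scanning for consecutive runs:
  Group 1: 'b' x 2 (positions 0-1)
  Group 2: 'c' x 1 (positions 2-2)
  Group 3: 'e' x 2 (positions 3-4)
  Group 4: 'c' x 1 (positions 5-5)
  Group 5: 'd' x 4 (positions 6-9)
  Group 6: 'a' x 3 (positions 10-12)
Total groups: 6

6


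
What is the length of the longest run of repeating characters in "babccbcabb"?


Input: "babccbcabb"
Scanning for longest run:
  Position 1 ('a'): new char, reset run to 1
  Position 2 ('b'): new char, reset run to 1
  Position 3 ('c'): new char, reset run to 1
  Position 4 ('c'): continues run of 'c', length=2
  Position 5 ('b'): new char, reset run to 1
  Position 6 ('c'): new char, reset run to 1
  Position 7 ('a'): new char, reset run to 1
  Position 8 ('b'): new char, reset run to 1
  Position 9 ('b'): continues run of 'b', length=2
Longest run: 'c' with length 2

2


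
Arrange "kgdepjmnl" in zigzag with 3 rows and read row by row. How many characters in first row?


Zigzag "kgdepjmnl" into 3 rows:
Placing characters:
  'k' => row 0
  'g' => row 1
  'd' => row 2
  'e' => row 1
  'p' => row 0
  'j' => row 1
  'm' => row 2
  'n' => row 1
  'l' => row 0
Rows:
  Row 0: "kpl"
  Row 1: "gejn"
  Row 2: "dm"
First row length: 3

3


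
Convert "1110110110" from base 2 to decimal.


Input: "1110110110" in base 2
Positional expansion:
  Digit '1' (value 1) x 2^9 = 512
  Digit '1' (value 1) x 2^8 = 256
  Digit '1' (value 1) x 2^7 = 128
  Digit '0' (value 0) x 2^6 = 0
  Digit '1' (value 1) x 2^5 = 32
  Digit '1' (value 1) x 2^4 = 16
  Digit '0' (value 0) x 2^3 = 0
  Digit '1' (value 1) x 2^2 = 4
  Digit '1' (value 1) x 2^1 = 2
  Digit '0' (value 0) x 2^0 = 0
Sum = 950

950


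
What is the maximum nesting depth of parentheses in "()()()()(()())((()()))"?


Input: "()()()()(()())((()()))"
Tracking depth:
  Position 0 '(': depth becomes 1
  Position 1 ')': depth becomes 0
  Position 2 '(': depth becomes 1
  Position 3 ')': depth becomes 0
  Position 4 '(': depth becomes 1
  Position 5 ')': depth becomes 0
  Position 6 '(': depth becomes 1
  Position 7 ')': depth becomes 0
  Position 8 '(': depth becomes 1
  Position 9 '(': depth becomes 2
  Position 10 ')': depth becomes 1
  Position 11 '(': depth becomes 2
  Position 12 ')': depth becomes 1
  Position 13 ')': depth becomes 0
  Position 14 '(': depth becomes 1
  Position 15 '(': depth becomes 2
  Position 16 '(': depth becomes 3
  Position 17 ')': depth becomes 2
  Position 18 '(': depth becomes 3
  Position 19 ')': depth becomes 2
  Position 20 ')': depth becomes 1
  Position 21 ')': depth becomes 0
Maximum depth reached: 3

3


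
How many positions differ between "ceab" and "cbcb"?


Comparing "ceab" and "cbcb" position by position:
  Position 0: 'c' vs 'c' => same
  Position 1: 'e' vs 'b' => DIFFER
  Position 2: 'a' vs 'c' => DIFFER
  Position 3: 'b' vs 'b' => same
Positions that differ: 2

2


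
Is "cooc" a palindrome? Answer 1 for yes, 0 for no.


Input: cooc
Reversed: cooc
  Compare pos 0 ('c') with pos 3 ('c'): match
  Compare pos 1 ('o') with pos 2 ('o'): match
Result: palindrome

1


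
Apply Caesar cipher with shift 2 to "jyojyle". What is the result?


Caesar cipher: shift "jyojyle" by 2
  'j' (pos 9) + 2 = pos 11 = 'l'
  'y' (pos 24) + 2 = pos 0 = 'a'
  'o' (pos 14) + 2 = pos 16 = 'q'
  'j' (pos 9) + 2 = pos 11 = 'l'
  'y' (pos 24) + 2 = pos 0 = 'a'
  'l' (pos 11) + 2 = pos 13 = 'n'
  'e' (pos 4) + 2 = pos 6 = 'g'
Result: laqlang

laqlang


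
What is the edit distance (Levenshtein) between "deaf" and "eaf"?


Computing edit distance: "deaf" -> "eaf"
DP table:
           e    a    f
      0    1    2    3
  d   1    1    2    3
  e   2    1    2    3
  a   3    2    1    2
  f   4    3    2    1
Edit distance = dp[4][3] = 1

1


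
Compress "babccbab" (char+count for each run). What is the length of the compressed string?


Input: babccbab
Runs:
  'b' x 1 => "b1"
  'a' x 1 => "a1"
  'b' x 1 => "b1"
  'c' x 2 => "c2"
  'b' x 1 => "b1"
  'a' x 1 => "a1"
  'b' x 1 => "b1"
Compressed: "b1a1b1c2b1a1b1"
Compressed length: 14

14


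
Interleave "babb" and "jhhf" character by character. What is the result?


Interleaving "babb" and "jhhf":
  Position 0: 'b' from first, 'j' from second => "bj"
  Position 1: 'a' from first, 'h' from second => "ah"
  Position 2: 'b' from first, 'h' from second => "bh"
  Position 3: 'b' from first, 'f' from second => "bf"
Result: bjahbhbf

bjahbhbf


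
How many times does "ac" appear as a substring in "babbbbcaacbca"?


Searching for "ac" in "babbbbcaacbca"
Scanning each position:
  Position 0: "ba" => no
  Position 1: "ab" => no
  Position 2: "bb" => no
  Position 3: "bb" => no
  Position 4: "bb" => no
  Position 5: "bc" => no
  Position 6: "ca" => no
  Position 7: "aa" => no
  Position 8: "ac" => MATCH
  Position 9: "cb" => no
  Position 10: "bc" => no
  Position 11: "ca" => no
Total occurrences: 1

1


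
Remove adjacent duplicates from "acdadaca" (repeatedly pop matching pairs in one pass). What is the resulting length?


Input: acdadaca
Stack-based adjacent duplicate removal:
  Read 'a': push. Stack: a
  Read 'c': push. Stack: ac
  Read 'd': push. Stack: acd
  Read 'a': push. Stack: acda
  Read 'd': push. Stack: acdad
  Read 'a': push. Stack: acdada
  Read 'c': push. Stack: acdadac
  Read 'a': push. Stack: acdadaca
Final stack: "acdadaca" (length 8)

8


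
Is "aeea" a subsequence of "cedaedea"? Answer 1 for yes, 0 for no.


Check if "aeea" is a subsequence of "cedaedea"
Greedy scan:
  Position 0 ('c'): no match needed
  Position 1 ('e'): no match needed
  Position 2 ('d'): no match needed
  Position 3 ('a'): matches sub[0] = 'a'
  Position 4 ('e'): matches sub[1] = 'e'
  Position 5 ('d'): no match needed
  Position 6 ('e'): matches sub[2] = 'e'
  Position 7 ('a'): matches sub[3] = 'a'
All 4 characters matched => is a subsequence

1


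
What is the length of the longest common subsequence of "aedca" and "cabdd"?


LCS of "aedca" and "cabdd"
DP table:
           c    a    b    d    d
      0    0    0    0    0    0
  a   0    0    1    1    1    1
  e   0    0    1    1    1    1
  d   0    0    1    1    2    2
  c   0    1    1    1    2    2
  a   0    1    2    2    2    2
LCS length = dp[5][5] = 2

2


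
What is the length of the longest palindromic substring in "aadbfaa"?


Input: "aadbfaa"
Checking substrings for palindromes:
  [0:2] "aa" (len 2) => palindrome
  [5:7] "aa" (len 2) => palindrome
Longest palindromic substring: "aa" with length 2

2


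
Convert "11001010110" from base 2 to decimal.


Input: "11001010110" in base 2
Positional expansion:
  Digit '1' (value 1) x 2^10 = 1024
  Digit '1' (value 1) x 2^9 = 512
  Digit '0' (value 0) x 2^8 = 0
  Digit '0' (value 0) x 2^7 = 0
  Digit '1' (value 1) x 2^6 = 64
  Digit '0' (value 0) x 2^5 = 0
  Digit '1' (value 1) x 2^4 = 16
  Digit '0' (value 0) x 2^3 = 0
  Digit '1' (value 1) x 2^2 = 4
  Digit '1' (value 1) x 2^1 = 2
  Digit '0' (value 0) x 2^0 = 0
Sum = 1622

1622


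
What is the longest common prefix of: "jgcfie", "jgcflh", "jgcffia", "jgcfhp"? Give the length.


Words: jgcfie, jgcflh, jgcffia, jgcfhp
  Position 0: all 'j' => match
  Position 1: all 'g' => match
  Position 2: all 'c' => match
  Position 3: all 'f' => match
  Position 4: ('i', 'l', 'f', 'h') => mismatch, stop
LCP = "jgcf" (length 4)

4


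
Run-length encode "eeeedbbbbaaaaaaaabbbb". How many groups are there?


Input: eeeedbbbbaaaaaaaabbbb
Scanning for consecutive runs:
  Group 1: 'e' x 4 (positions 0-3)
  Group 2: 'd' x 1 (positions 4-4)
  Group 3: 'b' x 4 (positions 5-8)
  Group 4: 'a' x 8 (positions 9-16)
  Group 5: 'b' x 4 (positions 17-20)
Total groups: 5

5


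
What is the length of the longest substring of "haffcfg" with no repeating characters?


Input: "haffcfg"
Sliding window (track last position of each char):
  Position 0 ('h'): window [0,0] length 1 -- new best
  Position 1 ('a'): window [0,1] length 2 -- new best
  Position 2 ('f'): window [0,2] length 3 -- new best
  Position 3 ('f'): repeat (last at 2), move window start to 3
  Position 3 ('f'): window [3,3] length 1
  Position 4 ('c'): window [3,4] length 2
  Position 5 ('f'): repeat (last at 3), move window start to 4
  Position 5 ('f'): window [4,5] length 2
  Position 6 ('g'): window [4,6] length 3
Longest substring with no repeats: "haf" with length 3

3


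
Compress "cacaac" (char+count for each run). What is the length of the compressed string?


Input: cacaac
Runs:
  'c' x 1 => "c1"
  'a' x 1 => "a1"
  'c' x 1 => "c1"
  'a' x 2 => "a2"
  'c' x 1 => "c1"
Compressed: "c1a1c1a2c1"
Compressed length: 10

10


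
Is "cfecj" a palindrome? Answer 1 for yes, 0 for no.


Input: cfecj
Reversed: jcefc
  Compare pos 0 ('c') with pos 4 ('j'): MISMATCH
  Compare pos 1 ('f') with pos 3 ('c'): MISMATCH
Result: not a palindrome

0


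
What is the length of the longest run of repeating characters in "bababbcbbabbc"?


Input: "bababbcbbabbc"
Scanning for longest run:
  Position 1 ('a'): new char, reset run to 1
  Position 2 ('b'): new char, reset run to 1
  Position 3 ('a'): new char, reset run to 1
  Position 4 ('b'): new char, reset run to 1
  Position 5 ('b'): continues run of 'b', length=2
  Position 6 ('c'): new char, reset run to 1
  Position 7 ('b'): new char, reset run to 1
  Position 8 ('b'): continues run of 'b', length=2
  Position 9 ('a'): new char, reset run to 1
  Position 10 ('b'): new char, reset run to 1
  Position 11 ('b'): continues run of 'b', length=2
  Position 12 ('c'): new char, reset run to 1
Longest run: 'b' with length 2

2


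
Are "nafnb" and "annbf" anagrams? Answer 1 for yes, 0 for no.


Strings: "nafnb", "annbf"
Sorted first:  abfnn
Sorted second: abfnn
Sorted forms match => anagrams

1


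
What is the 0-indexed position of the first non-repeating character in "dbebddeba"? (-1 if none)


Input: dbebddeba
Character frequencies:
  'a': 1
  'b': 3
  'd': 3
  'e': 2
Scanning left to right for freq == 1:
  Position 0 ('d'): freq=3, skip
  Position 1 ('b'): freq=3, skip
  Position 2 ('e'): freq=2, skip
  Position 3 ('b'): freq=3, skip
  Position 4 ('d'): freq=3, skip
  Position 5 ('d'): freq=3, skip
  Position 6 ('e'): freq=2, skip
  Position 7 ('b'): freq=3, skip
  Position 8 ('a'): unique! => answer = 8

8


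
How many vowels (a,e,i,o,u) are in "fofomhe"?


Input: fofomhe
Checking each character:
  'f' at position 0: consonant
  'o' at position 1: vowel (running total: 1)
  'f' at position 2: consonant
  'o' at position 3: vowel (running total: 2)
  'm' at position 4: consonant
  'h' at position 5: consonant
  'e' at position 6: vowel (running total: 3)
Total vowels: 3

3


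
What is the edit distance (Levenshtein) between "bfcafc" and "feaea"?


Computing edit distance: "bfcafc" -> "feaea"
DP table:
           f    e    a    e    a
      0    1    2    3    4    5
  b   1    1    2    3    4    5
  f   2    1    2    3    4    5
  c   3    2    2    3    4    5
  a   4    3    3    2    3    4
  f   5    4    4    3    3    4
  c   6    5    5    4    4    4
Edit distance = dp[6][5] = 4

4


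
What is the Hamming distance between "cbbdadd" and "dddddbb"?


Comparing "cbbdadd" and "dddddbb" position by position:
  Position 0: 'c' vs 'd' => differ
  Position 1: 'b' vs 'd' => differ
  Position 2: 'b' vs 'd' => differ
  Position 3: 'd' vs 'd' => same
  Position 4: 'a' vs 'd' => differ
  Position 5: 'd' vs 'b' => differ
  Position 6: 'd' vs 'b' => differ
Total differences (Hamming distance): 6

6


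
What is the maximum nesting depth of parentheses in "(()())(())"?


Input: "(()())(())"
Tracking depth:
  Position 0 '(': depth becomes 1
  Position 1 '(': depth becomes 2
  Position 2 ')': depth becomes 1
  Position 3 '(': depth becomes 2
  Position 4 ')': depth becomes 1
  Position 5 ')': depth becomes 0
  Position 6 '(': depth becomes 1
  Position 7 '(': depth becomes 2
  Position 8 ')': depth becomes 1
  Position 9 ')': depth becomes 0
Maximum depth reached: 2

2


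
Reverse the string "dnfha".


Input: dnfha
Reading characters right to left:
  Position 4: 'a'
  Position 3: 'h'
  Position 2: 'f'
  Position 1: 'n'
  Position 0: 'd'
Reversed: ahfnd

ahfnd


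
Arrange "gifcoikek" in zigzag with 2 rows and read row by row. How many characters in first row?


Zigzag "gifcoikek" into 2 rows:
Placing characters:
  'g' => row 0
  'i' => row 1
  'f' => row 0
  'c' => row 1
  'o' => row 0
  'i' => row 1
  'k' => row 0
  'e' => row 1
  'k' => row 0
Rows:
  Row 0: "gfokk"
  Row 1: "icie"
First row length: 5

5


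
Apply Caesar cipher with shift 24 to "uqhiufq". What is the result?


Caesar cipher: shift "uqhiufq" by 24
  'u' (pos 20) + 24 = pos 18 = 's'
  'q' (pos 16) + 24 = pos 14 = 'o'
  'h' (pos 7) + 24 = pos 5 = 'f'
  'i' (pos 8) + 24 = pos 6 = 'g'
  'u' (pos 20) + 24 = pos 18 = 's'
  'f' (pos 5) + 24 = pos 3 = 'd'
  'q' (pos 16) + 24 = pos 14 = 'o'
Result: sofgsdo

sofgsdo


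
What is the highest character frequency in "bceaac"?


Input: bceaac
Character counts:
  'a': 2
  'b': 1
  'c': 2
  'e': 1
Maximum frequency: 2

2


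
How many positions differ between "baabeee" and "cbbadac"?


Comparing "baabeee" and "cbbadac" position by position:
  Position 0: 'b' vs 'c' => DIFFER
  Position 1: 'a' vs 'b' => DIFFER
  Position 2: 'a' vs 'b' => DIFFER
  Position 3: 'b' vs 'a' => DIFFER
  Position 4: 'e' vs 'd' => DIFFER
  Position 5: 'e' vs 'a' => DIFFER
  Position 6: 'e' vs 'c' => DIFFER
Positions that differ: 7

7


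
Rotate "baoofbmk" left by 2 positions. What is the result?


Input: "baoofbmk", rotate left by 2
First 2 characters: "ba"
Remaining characters: "oofbmk"
Concatenate remaining + first: "oofbmk" + "ba" = "oofbmkba"

oofbmkba


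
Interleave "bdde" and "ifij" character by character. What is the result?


Interleaving "bdde" and "ifij":
  Position 0: 'b' from first, 'i' from second => "bi"
  Position 1: 'd' from first, 'f' from second => "df"
  Position 2: 'd' from first, 'i' from second => "di"
  Position 3: 'e' from first, 'j' from second => "ej"
Result: bidfdiej

bidfdiej


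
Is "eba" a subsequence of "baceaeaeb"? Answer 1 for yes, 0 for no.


Check if "eba" is a subsequence of "baceaeaeb"
Greedy scan:
  Position 0 ('b'): no match needed
  Position 1 ('a'): no match needed
  Position 2 ('c'): no match needed
  Position 3 ('e'): matches sub[0] = 'e'
  Position 4 ('a'): no match needed
  Position 5 ('e'): no match needed
  Position 6 ('a'): no match needed
  Position 7 ('e'): no match needed
  Position 8 ('b'): matches sub[1] = 'b'
Only matched 2/3 characters => not a subsequence

0


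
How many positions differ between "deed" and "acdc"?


Comparing "deed" and "acdc" position by position:
  Position 0: 'd' vs 'a' => DIFFER
  Position 1: 'e' vs 'c' => DIFFER
  Position 2: 'e' vs 'd' => DIFFER
  Position 3: 'd' vs 'c' => DIFFER
Positions that differ: 4

4


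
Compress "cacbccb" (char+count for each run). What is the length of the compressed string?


Input: cacbccb
Runs:
  'c' x 1 => "c1"
  'a' x 1 => "a1"
  'c' x 1 => "c1"
  'b' x 1 => "b1"
  'c' x 2 => "c2"
  'b' x 1 => "b1"
Compressed: "c1a1c1b1c2b1"
Compressed length: 12

12


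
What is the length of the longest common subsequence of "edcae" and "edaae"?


LCS of "edcae" and "edaae"
DP table:
           e    d    a    a    e
      0    0    0    0    0    0
  e   0    1    1    1    1    1
  d   0    1    2    2    2    2
  c   0    1    2    2    2    2
  a   0    1    2    3    3    3
  e   0    1    2    3    3    4
LCS length = dp[5][5] = 4

4


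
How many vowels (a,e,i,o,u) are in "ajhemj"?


Input: ajhemj
Checking each character:
  'a' at position 0: vowel (running total: 1)
  'j' at position 1: consonant
  'h' at position 2: consonant
  'e' at position 3: vowel (running total: 2)
  'm' at position 4: consonant
  'j' at position 5: consonant
Total vowels: 2

2


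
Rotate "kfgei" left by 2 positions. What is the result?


Input: "kfgei", rotate left by 2
First 2 characters: "kf"
Remaining characters: "gei"
Concatenate remaining + first: "gei" + "kf" = "geikf"

geikf


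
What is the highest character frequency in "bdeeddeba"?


Input: bdeeddeba
Character counts:
  'a': 1
  'b': 2
  'd': 3
  'e': 3
Maximum frequency: 3

3


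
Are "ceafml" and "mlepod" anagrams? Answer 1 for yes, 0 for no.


Strings: "ceafml", "mlepod"
Sorted first:  aceflm
Sorted second: delmop
Differ at position 0: 'a' vs 'd' => not anagrams

0


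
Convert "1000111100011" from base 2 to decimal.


Input: "1000111100011" in base 2
Positional expansion:
  Digit '1' (value 1) x 2^12 = 4096
  Digit '0' (value 0) x 2^11 = 0
  Digit '0' (value 0) x 2^10 = 0
  Digit '0' (value 0) x 2^9 = 0
  Digit '1' (value 1) x 2^8 = 256
  Digit '1' (value 1) x 2^7 = 128
  Digit '1' (value 1) x 2^6 = 64
  Digit '1' (value 1) x 2^5 = 32
  Digit '0' (value 0) x 2^4 = 0
  Digit '0' (value 0) x 2^3 = 0
  Digit '0' (value 0) x 2^2 = 0
  Digit '1' (value 1) x 2^1 = 2
  Digit '1' (value 1) x 2^0 = 1
Sum = 4579

4579


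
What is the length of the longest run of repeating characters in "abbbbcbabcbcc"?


Input: "abbbbcbabcbcc"
Scanning for longest run:
  Position 1 ('b'): new char, reset run to 1
  Position 2 ('b'): continues run of 'b', length=2
  Position 3 ('b'): continues run of 'b', length=3
  Position 4 ('b'): continues run of 'b', length=4
  Position 5 ('c'): new char, reset run to 1
  Position 6 ('b'): new char, reset run to 1
  Position 7 ('a'): new char, reset run to 1
  Position 8 ('b'): new char, reset run to 1
  Position 9 ('c'): new char, reset run to 1
  Position 10 ('b'): new char, reset run to 1
  Position 11 ('c'): new char, reset run to 1
  Position 12 ('c'): continues run of 'c', length=2
Longest run: 'b' with length 4

4


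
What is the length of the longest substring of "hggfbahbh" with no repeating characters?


Input: "hggfbahbh"
Sliding window (track last position of each char):
  Position 0 ('h'): window [0,0] length 1 -- new best
  Position 1 ('g'): window [0,1] length 2 -- new best
  Position 2 ('g'): repeat (last at 1), move window start to 2
  Position 2 ('g'): window [2,2] length 1
  Position 3 ('f'): window [2,3] length 2
  Position 4 ('b'): window [2,4] length 3 -- new best
  Position 5 ('a'): window [2,5] length 4 -- new best
  Position 6 ('h'): window [2,6] length 5 -- new best
  Position 7 ('b'): repeat (last at 4), move window start to 5
  Position 7 ('b'): window [5,7] length 3
  Position 8 ('h'): repeat (last at 6), move window start to 7
  Position 8 ('h'): window [7,8] length 2
Longest substring with no repeats: "gfbah" with length 5

5


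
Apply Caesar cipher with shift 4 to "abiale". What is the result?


Caesar cipher: shift "abiale" by 4
  'a' (pos 0) + 4 = pos 4 = 'e'
  'b' (pos 1) + 4 = pos 5 = 'f'
  'i' (pos 8) + 4 = pos 12 = 'm'
  'a' (pos 0) + 4 = pos 4 = 'e'
  'l' (pos 11) + 4 = pos 15 = 'p'
  'e' (pos 4) + 4 = pos 8 = 'i'
Result: efmepi

efmepi


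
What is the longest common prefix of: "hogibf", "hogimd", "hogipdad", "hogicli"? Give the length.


Words: hogibf, hogimd, hogipdad, hogicli
  Position 0: all 'h' => match
  Position 1: all 'o' => match
  Position 2: all 'g' => match
  Position 3: all 'i' => match
  Position 4: ('b', 'm', 'p', 'c') => mismatch, stop
LCP = "hogi" (length 4)

4


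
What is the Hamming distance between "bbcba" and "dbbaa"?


Comparing "bbcba" and "dbbaa" position by position:
  Position 0: 'b' vs 'd' => differ
  Position 1: 'b' vs 'b' => same
  Position 2: 'c' vs 'b' => differ
  Position 3: 'b' vs 'a' => differ
  Position 4: 'a' vs 'a' => same
Total differences (Hamming distance): 3

3


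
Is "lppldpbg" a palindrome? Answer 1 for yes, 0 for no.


Input: lppldpbg
Reversed: gbpdlppl
  Compare pos 0 ('l') with pos 7 ('g'): MISMATCH
  Compare pos 1 ('p') with pos 6 ('b'): MISMATCH
  Compare pos 2 ('p') with pos 5 ('p'): match
  Compare pos 3 ('l') with pos 4 ('d'): MISMATCH
Result: not a palindrome

0


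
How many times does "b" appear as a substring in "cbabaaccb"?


Searching for "b" in "cbabaaccb"
Scanning each position:
  Position 0: "c" => no
  Position 1: "b" => MATCH
  Position 2: "a" => no
  Position 3: "b" => MATCH
  Position 4: "a" => no
  Position 5: "a" => no
  Position 6: "c" => no
  Position 7: "c" => no
  Position 8: "b" => MATCH
Total occurrences: 3

3


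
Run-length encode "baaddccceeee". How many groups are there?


Input: baaddccceeee
Scanning for consecutive runs:
  Group 1: 'b' x 1 (positions 0-0)
  Group 2: 'a' x 2 (positions 1-2)
  Group 3: 'd' x 2 (positions 3-4)
  Group 4: 'c' x 3 (positions 5-7)
  Group 5: 'e' x 4 (positions 8-11)
Total groups: 5

5


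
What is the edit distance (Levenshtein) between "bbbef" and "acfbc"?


Computing edit distance: "bbbef" -> "acfbc"
DP table:
           a    c    f    b    c
      0    1    2    3    4    5
  b   1    1    2    3    3    4
  b   2    2    2    3    3    4
  b   3    3    3    3    3    4
  e   4    4    4    4    4    4
  f   5    5    5    4    5    5
Edit distance = dp[5][5] = 5

5


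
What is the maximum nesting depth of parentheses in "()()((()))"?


Input: "()()((()))"
Tracking depth:
  Position 0 '(': depth becomes 1
  Position 1 ')': depth becomes 0
  Position 2 '(': depth becomes 1
  Position 3 ')': depth becomes 0
  Position 4 '(': depth becomes 1
  Position 5 '(': depth becomes 2
  Position 6 '(': depth becomes 3
  Position 7 ')': depth becomes 2
  Position 8 ')': depth becomes 1
  Position 9 ')': depth becomes 0
Maximum depth reached: 3

3


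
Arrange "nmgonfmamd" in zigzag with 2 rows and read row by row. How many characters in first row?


Zigzag "nmgonfmamd" into 2 rows:
Placing characters:
  'n' => row 0
  'm' => row 1
  'g' => row 0
  'o' => row 1
  'n' => row 0
  'f' => row 1
  'm' => row 0
  'a' => row 1
  'm' => row 0
  'd' => row 1
Rows:
  Row 0: "ngnmm"
  Row 1: "mofad"
First row length: 5

5


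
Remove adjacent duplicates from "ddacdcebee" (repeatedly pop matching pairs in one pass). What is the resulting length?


Input: ddacdcebee
Stack-based adjacent duplicate removal:
  Read 'd': push. Stack: d
  Read 'd': matches stack top 'd' => pop. Stack: (empty)
  Read 'a': push. Stack: a
  Read 'c': push. Stack: ac
  Read 'd': push. Stack: acd
  Read 'c': push. Stack: acdc
  Read 'e': push. Stack: acdce
  Read 'b': push. Stack: acdceb
  Read 'e': push. Stack: acdcebe
  Read 'e': matches stack top 'e' => pop. Stack: acdceb
Final stack: "acdceb" (length 6)

6


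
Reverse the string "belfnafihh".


Input: belfnafihh
Reading characters right to left:
  Position 9: 'h'
  Position 8: 'h'
  Position 7: 'i'
  Position 6: 'f'
  Position 5: 'a'
  Position 4: 'n'
  Position 3: 'f'
  Position 2: 'l'
  Position 1: 'e'
  Position 0: 'b'
Reversed: hhifanfleb

hhifanfleb


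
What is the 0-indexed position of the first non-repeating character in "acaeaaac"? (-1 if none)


Input: acaeaaac
Character frequencies:
  'a': 5
  'c': 2
  'e': 1
Scanning left to right for freq == 1:
  Position 0 ('a'): freq=5, skip
  Position 1 ('c'): freq=2, skip
  Position 2 ('a'): freq=5, skip
  Position 3 ('e'): unique! => answer = 3

3


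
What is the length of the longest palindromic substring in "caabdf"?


Input: "caabdf"
Checking substrings for palindromes:
  [1:3] "aa" (len 2) => palindrome
Longest palindromic substring: "aa" with length 2

2


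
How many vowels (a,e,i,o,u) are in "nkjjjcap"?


Input: nkjjjcap
Checking each character:
  'n' at position 0: consonant
  'k' at position 1: consonant
  'j' at position 2: consonant
  'j' at position 3: consonant
  'j' at position 4: consonant
  'c' at position 5: consonant
  'a' at position 6: vowel (running total: 1)
  'p' at position 7: consonant
Total vowels: 1

1


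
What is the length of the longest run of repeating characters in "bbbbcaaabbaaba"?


Input: "bbbbcaaabbaaba"
Scanning for longest run:
  Position 1 ('b'): continues run of 'b', length=2
  Position 2 ('b'): continues run of 'b', length=3
  Position 3 ('b'): continues run of 'b', length=4
  Position 4 ('c'): new char, reset run to 1
  Position 5 ('a'): new char, reset run to 1
  Position 6 ('a'): continues run of 'a', length=2
  Position 7 ('a'): continues run of 'a', length=3
  Position 8 ('b'): new char, reset run to 1
  Position 9 ('b'): continues run of 'b', length=2
  Position 10 ('a'): new char, reset run to 1
  Position 11 ('a'): continues run of 'a', length=2
  Position 12 ('b'): new char, reset run to 1
  Position 13 ('a'): new char, reset run to 1
Longest run: 'b' with length 4

4


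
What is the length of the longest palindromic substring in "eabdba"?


Input: "eabdba"
Checking substrings for palindromes:
  [1:6] "abdba" (len 5) => palindrome
  [2:5] "bdb" (len 3) => palindrome
Longest palindromic substring: "abdba" with length 5

5


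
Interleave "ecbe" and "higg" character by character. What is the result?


Interleaving "ecbe" and "higg":
  Position 0: 'e' from first, 'h' from second => "eh"
  Position 1: 'c' from first, 'i' from second => "ci"
  Position 2: 'b' from first, 'g' from second => "bg"
  Position 3: 'e' from first, 'g' from second => "eg"
Result: ehcibgeg

ehcibgeg


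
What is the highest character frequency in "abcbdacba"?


Input: abcbdacba
Character counts:
  'a': 3
  'b': 3
  'c': 2
  'd': 1
Maximum frequency: 3

3


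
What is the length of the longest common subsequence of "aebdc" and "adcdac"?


LCS of "aebdc" and "adcdac"
DP table:
           a    d    c    d    a    c
      0    0    0    0    0    0    0
  a   0    1    1    1    1    1    1
  e   0    1    1    1    1    1    1
  b   0    1    1    1    1    1    1
  d   0    1    2    2    2    2    2
  c   0    1    2    3    3    3    3
LCS length = dp[5][6] = 3

3


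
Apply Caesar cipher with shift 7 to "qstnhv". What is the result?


Caesar cipher: shift "qstnhv" by 7
  'q' (pos 16) + 7 = pos 23 = 'x'
  's' (pos 18) + 7 = pos 25 = 'z'
  't' (pos 19) + 7 = pos 0 = 'a'
  'n' (pos 13) + 7 = pos 20 = 'u'
  'h' (pos 7) + 7 = pos 14 = 'o'
  'v' (pos 21) + 7 = pos 2 = 'c'
Result: xzauoc

xzauoc


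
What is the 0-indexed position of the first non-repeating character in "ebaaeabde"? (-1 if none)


Input: ebaaeabde
Character frequencies:
  'a': 3
  'b': 2
  'd': 1
  'e': 3
Scanning left to right for freq == 1:
  Position 0 ('e'): freq=3, skip
  Position 1 ('b'): freq=2, skip
  Position 2 ('a'): freq=3, skip
  Position 3 ('a'): freq=3, skip
  Position 4 ('e'): freq=3, skip
  Position 5 ('a'): freq=3, skip
  Position 6 ('b'): freq=2, skip
  Position 7 ('d'): unique! => answer = 7

7


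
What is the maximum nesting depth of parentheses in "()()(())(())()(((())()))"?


Input: "()()(())(())()(((())()))"
Tracking depth:
  Position 0 '(': depth becomes 1
  Position 1 ')': depth becomes 0
  Position 2 '(': depth becomes 1
  Position 3 ')': depth becomes 0
  Position 4 '(': depth becomes 1
  Position 5 '(': depth becomes 2
  Position 6 ')': depth becomes 1
  Position 7 ')': depth becomes 0
  Position 8 '(': depth becomes 1
  Position 9 '(': depth becomes 2
  Position 10 ')': depth becomes 1
  Position 11 ')': depth becomes 0
  Position 12 '(': depth becomes 1
  Position 13 ')': depth becomes 0
  Position 14 '(': depth becomes 1
  Position 15 '(': depth becomes 2
  Position 16 '(': depth becomes 3
  Position 17 '(': depth becomes 4
  Position 18 ')': depth becomes 3
  Position 19 ')': depth becomes 2
  Position 20 '(': depth becomes 3
  Position 21 ')': depth becomes 2
  Position 22 ')': depth becomes 1
  Position 23 ')': depth becomes 0
Maximum depth reached: 4

4


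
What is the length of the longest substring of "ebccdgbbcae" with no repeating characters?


Input: "ebccdgbbcae"
Sliding window (track last position of each char):
  Position 0 ('e'): window [0,0] length 1 -- new best
  Position 1 ('b'): window [0,1] length 2 -- new best
  Position 2 ('c'): window [0,2] length 3 -- new best
  Position 3 ('c'): repeat (last at 2), move window start to 3
  Position 3 ('c'): window [3,3] length 1
  Position 4 ('d'): window [3,4] length 2
  Position 5 ('g'): window [3,5] length 3
  Position 6 ('b'): window [3,6] length 4 -- new best
  Position 7 ('b'): repeat (last at 6), move window start to 7
  Position 7 ('b'): window [7,7] length 1
  Position 8 ('c'): window [7,8] length 2
  Position 9 ('a'): window [7,9] length 3
  Position 10 ('e'): window [7,10] length 4
Longest substring with no repeats: "cdgb" with length 4

4


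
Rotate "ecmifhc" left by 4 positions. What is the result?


Input: "ecmifhc", rotate left by 4
First 4 characters: "ecmi"
Remaining characters: "fhc"
Concatenate remaining + first: "fhc" + "ecmi" = "fhcecmi"

fhcecmi


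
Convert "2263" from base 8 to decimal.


Input: "2263" in base 8
Positional expansion:
  Digit '2' (value 2) x 8^3 = 1024
  Digit '2' (value 2) x 8^2 = 128
  Digit '6' (value 6) x 8^1 = 48
  Digit '3' (value 3) x 8^0 = 3
Sum = 1203

1203


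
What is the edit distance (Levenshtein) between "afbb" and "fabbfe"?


Computing edit distance: "afbb" -> "fabbfe"
DP table:
           f    a    b    b    f    e
      0    1    2    3    4    5    6
  a   1    1    1    2    3    4    5
  f   2    1    2    2    3    3    4
  b   3    2    2    2    2    3    4
  b   4    3    3    2    2    3    4
Edit distance = dp[4][6] = 4

4


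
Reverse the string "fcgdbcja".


Input: fcgdbcja
Reading characters right to left:
  Position 7: 'a'
  Position 6: 'j'
  Position 5: 'c'
  Position 4: 'b'
  Position 3: 'd'
  Position 2: 'g'
  Position 1: 'c'
  Position 0: 'f'
Reversed: ajcbdgcf

ajcbdgcf


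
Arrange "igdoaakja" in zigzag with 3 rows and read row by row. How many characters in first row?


Zigzag "igdoaakja" into 3 rows:
Placing characters:
  'i' => row 0
  'g' => row 1
  'd' => row 2
  'o' => row 1
  'a' => row 0
  'a' => row 1
  'k' => row 2
  'j' => row 1
  'a' => row 0
Rows:
  Row 0: "iaa"
  Row 1: "goaj"
  Row 2: "dk"
First row length: 3

3


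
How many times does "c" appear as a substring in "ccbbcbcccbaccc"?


Searching for "c" in "ccbbcbcccbaccc"
Scanning each position:
  Position 0: "c" => MATCH
  Position 1: "c" => MATCH
  Position 2: "b" => no
  Position 3: "b" => no
  Position 4: "c" => MATCH
  Position 5: "b" => no
  Position 6: "c" => MATCH
  Position 7: "c" => MATCH
  Position 8: "c" => MATCH
  Position 9: "b" => no
  Position 10: "a" => no
  Position 11: "c" => MATCH
  Position 12: "c" => MATCH
  Position 13: "c" => MATCH
Total occurrences: 9

9
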